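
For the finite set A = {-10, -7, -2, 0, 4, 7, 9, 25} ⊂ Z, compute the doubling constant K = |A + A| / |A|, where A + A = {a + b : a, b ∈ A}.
K = |A + A| / |A| = 31/8

Enumerate A + A = {a + b : a, b ∈ A}. With |A| = 8, there are |A|^2 = 64 ordered sum pairs; collecting distinct values, A + A = {-20, -17, -14, -12, -10, -9, -7, -6, -4, -3, -2, -1, 0, 2, 4, 5, 7, 8, 9, 11, 13, 14, 15, 16, 18, 23, 25, 29, 32, 34, 50}, so |A + A| = 31. Thus K = 31/8. For comparison, the minimum possible |A + A| over all 8-element sets is 2·8 − 1 = 15 (so min K = 15/8), attained only by arithmetic progressions.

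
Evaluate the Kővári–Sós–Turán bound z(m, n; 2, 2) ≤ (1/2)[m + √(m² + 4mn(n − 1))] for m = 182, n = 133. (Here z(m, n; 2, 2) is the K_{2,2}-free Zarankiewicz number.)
z(182, 133; 2, 2) ≤ (1/2)[182 + √(182² + 4·182·133·132)] = (1/2)[182 + √12813892] = 1880.8249

Kővári–Sós–Turán: let r_1, ..., r_182 be the row sums and z = Σ r_i the total number of 1s. Each pair of columns can share at most one row with both entries 1 (else a 2×2 all-ones block appears), so Σ_i C(r_i, 2) ≤ C(133, 2) = 8778. By convexity Σ_i C(r_i, 2) ≥ 182·C(z/182, 2) = z(z − 182)/(2·182), giving z² − 182z − 182·133·132 ≤ 0 and hence z ≤ (1/2)[182 + √(33124 + 4·3195192)] = (1/2)[182 + √12813892] ≈ (1/2)(182 + 3579.6497) = 1880.8249.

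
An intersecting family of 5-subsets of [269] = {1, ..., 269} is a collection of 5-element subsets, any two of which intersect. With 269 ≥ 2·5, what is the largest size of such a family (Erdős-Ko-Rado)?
max |F| = C(268, 4) = 210165935

Erdős-Ko-Rado (1961): when n ≥ 2k, max |F| = C(n−1, k−1). The bound is attained by the star {A : i ∈ A} for any fixed i ∈ [n]. Here C(269−1, 5−1) = C(268, 4) = 210165935.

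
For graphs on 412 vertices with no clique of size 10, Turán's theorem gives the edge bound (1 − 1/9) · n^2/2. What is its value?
Turán density bound = (8/9) · 412^2/2 = 678976/9 ≈ 75441.7778

Turán's theorem: ex(n, K_{r+1}) is achieved by the complete r-partite Turán graph T(n, r) with parts as balanced as possible, and is at most (1 − 1/r) · n^2/2. For r = 9, n = 412: the density bound is (8/9) · 169744/2 = 678976/9 ≈ 75441.7778. The integer-valued extremum is e(T(412, 9)) = 75441, which is strictly less than the density bound 678976/9 since 9 ∤ 412 (the parts of T(412, 9) cannot all be equal).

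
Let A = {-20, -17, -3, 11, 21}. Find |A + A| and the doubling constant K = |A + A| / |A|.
K = |A + A| / |A| = 14/5

Enumerate A + A = {a + b : a, b ∈ A}. With |A| = 5, there are |A|^2 = 25 ordered sum pairs; collecting distinct values, A + A = {-40, -37, -34, -23, -20, -9, -6, 1, 4, 8, 18, 22, 32, 42}, so |A + A| = 14. Thus K = 14/5. For comparison, the minimum possible |A + A| over all 5-element sets is 2·5 − 1 = 9 (so min K = 9/5), attained only by arithmetic progressions.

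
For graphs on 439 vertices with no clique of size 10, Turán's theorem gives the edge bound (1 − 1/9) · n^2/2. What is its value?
Turán density bound = (8/9) · 439^2/2 = 770884/9 ≈ 85653.7778

Turán's theorem: ex(n, K_{r+1}) is achieved by the complete r-partite Turán graph T(n, r) with parts as balanced as possible, and is at most (1 − 1/r) · n^2/2. For r = 9, n = 439: the density bound is (8/9) · 192721/2 = 770884/9 ≈ 85653.7778. The integer-valued extremum is e(T(439, 9)) = 85653, which is strictly less than the density bound 770884/9 since 9 ∤ 439 (the parts of T(439, 9) cannot all be equal).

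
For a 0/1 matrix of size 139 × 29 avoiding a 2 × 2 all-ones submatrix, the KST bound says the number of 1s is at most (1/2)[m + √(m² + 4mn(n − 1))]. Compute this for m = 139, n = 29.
z(139, 29; 2, 2) ≤ (1/2)[139 + √(139² + 4·139·29·28)] = (1/2)[139 + √470793] = 412.5718

Kővári–Sós–Turán: let r_1, ..., r_139 be the row sums and z = Σ r_i the total number of 1s. Each pair of columns can share at most one row with both entries 1 (else a 2×2 all-ones block appears), so Σ_i C(r_i, 2) ≤ C(29, 2) = 406. By convexity Σ_i C(r_i, 2) ≥ 139·C(z/139, 2) = z(z − 139)/(2·139), giving z² − 139z − 139·29·28 ≤ 0 and hence z ≤ (1/2)[139 + √(19321 + 4·112868)] = (1/2)[139 + √470793] ≈ (1/2)(139 + 686.1436) = 412.5718.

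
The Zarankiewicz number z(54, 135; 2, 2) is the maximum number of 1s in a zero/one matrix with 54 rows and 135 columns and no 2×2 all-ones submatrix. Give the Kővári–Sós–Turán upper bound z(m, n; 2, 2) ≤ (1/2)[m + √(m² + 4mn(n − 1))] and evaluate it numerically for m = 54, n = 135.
z(54, 135; 2, 2) ≤ (1/2)[54 + √(54² + 4·54·135·134)] = (1/2)[54 + √3910356] = 1015.731

Kővári–Sós–Turán: let r_1, ..., r_54 be the row sums and z = Σ r_i the total number of 1s. Each pair of columns can share at most one row with both entries 1 (else a 2×2 all-ones block appears), so Σ_i C(r_i, 2) ≤ C(135, 2) = 9045. By convexity Σ_i C(r_i, 2) ≥ 54·C(z/54, 2) = z(z − 54)/(2·54), giving z² − 54z − 54·135·134 ≤ 0 and hence z ≤ (1/2)[54 + √(2916 + 4·976860)] = (1/2)[54 + √3910356] ≈ (1/2)(54 + 1977.462) = 1015.731.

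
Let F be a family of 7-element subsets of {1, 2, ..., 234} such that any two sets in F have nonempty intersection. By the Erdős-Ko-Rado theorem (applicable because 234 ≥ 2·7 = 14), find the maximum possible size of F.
max |F| = C(233, 6) = 208267524388

Erdős-Ko-Rado (1961): when n ≥ 2k, max |F| = C(n−1, k−1). The bound is attained by the star {A : i ∈ A} for any fixed i ∈ [n]. Here C(234−1, 7−1) = C(233, 6) = 208267524388.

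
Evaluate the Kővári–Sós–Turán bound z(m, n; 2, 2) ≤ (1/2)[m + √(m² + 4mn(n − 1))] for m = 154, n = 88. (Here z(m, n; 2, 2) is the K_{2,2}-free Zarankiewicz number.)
z(154, 88; 2, 2) ≤ (1/2)[154 + √(154² + 4·154·88·87)] = (1/2)[154 + √4739812] = 1165.5555

Kővári–Sós–Turán: let r_1, ..., r_154 be the row sums and z = Σ r_i the total number of 1s. Each pair of columns can share at most one row with both entries 1 (else a 2×2 all-ones block appears), so Σ_i C(r_i, 2) ≤ C(88, 2) = 3828. By convexity Σ_i C(r_i, 2) ≥ 154·C(z/154, 2) = z(z − 154)/(2·154), giving z² − 154z − 154·88·87 ≤ 0 and hence z ≤ (1/2)[154 + √(23716 + 4·1179024)] = (1/2)[154 + √4739812] ≈ (1/2)(154 + 2177.1109) = 1165.5555.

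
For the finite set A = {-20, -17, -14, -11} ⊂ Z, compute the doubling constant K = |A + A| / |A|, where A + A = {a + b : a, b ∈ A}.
K = |A + A| / |A| = 7/4

Enumerate A + A = {a + b : a, b ∈ A}. With |A| = 4, there are |A|^2 = 16 ordered sum pairs; collecting distinct values, A + A = {-40, -37, -34, -31, -28, -25, -22}, so |A + A| = 7. Thus K = 7/4. Here |A + A| = 2|A| − 1 = 7, the minimum possible — so K = 7/4 is minimal, which holds iff A is an arithmetic progression.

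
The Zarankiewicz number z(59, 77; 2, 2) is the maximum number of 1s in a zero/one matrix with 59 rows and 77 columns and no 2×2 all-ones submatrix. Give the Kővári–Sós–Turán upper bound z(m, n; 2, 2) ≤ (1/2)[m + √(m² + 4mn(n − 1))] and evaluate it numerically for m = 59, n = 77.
z(59, 77; 2, 2) ≤ (1/2)[59 + √(59² + 4·59·77·76)] = (1/2)[59 + √1384553] = 617.8352

Kővári–Sós–Turán: let r_1, ..., r_59 be the row sums and z = Σ r_i the total number of 1s. Each pair of columns can share at most one row with both entries 1 (else a 2×2 all-ones block appears), so Σ_i C(r_i, 2) ≤ C(77, 2) = 2926. By convexity Σ_i C(r_i, 2) ≥ 59·C(z/59, 2) = z(z − 59)/(2·59), giving z² − 59z − 59·77·76 ≤ 0 and hence z ≤ (1/2)[59 + √(3481 + 4·345268)] = (1/2)[59 + √1384553] ≈ (1/2)(59 + 1176.6703) = 617.8352.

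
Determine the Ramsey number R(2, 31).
R(2, 31) = 31

R(2, k) = k for all k ≥ 2: in a 2-colouring of K_k, either some edge is red (a red K_2) or all edges are blue (a blue K_k). And K_{30} coloured all-blue has no blue K_31, so R(2, 31) > 30. Hence R(2, 31) = 31.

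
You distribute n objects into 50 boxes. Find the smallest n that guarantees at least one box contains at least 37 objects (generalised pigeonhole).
n = (37 − 1)·50 + 1 = 1801

By the generalised pigeonhole principle, to guarantee some box contains ≥ r objects we need more than (r − 1) · k objects total. Threshold: n = (r − 1) · k + 1. With r = 37 and k = 50: n = 36 · 50 + 1 = 1800 + 1 = 1801. For n = 1800 = 36 · 50, we can put exactly 36 objects in every box, avoiding 37 in any single one — so 1801 is tight.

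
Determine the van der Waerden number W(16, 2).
W(16, 2) = 16 + 1 = 17

A 2-term AP is any pair of integers, so a monochromatic 2-AP exists iff some colour is used at least twice. With 16 colours, the colouring i ↦ i on {1, ..., 16} uses each colour once, avoiding any monochromatic pair, so W(16, 2) > 16. For {1, ..., 17}, pigeonhole forces two integers of the same colour, which form a monochromatic 2-AP. Hence W(16, 2) = 17.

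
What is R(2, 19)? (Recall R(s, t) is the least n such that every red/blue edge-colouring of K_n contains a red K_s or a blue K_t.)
R(2, 19) = 19

R(2, k) = k for all k ≥ 2: in a 2-colouring of K_k, either some edge is red (a red K_2) or all edges are blue (a blue K_k). And K_{18} coloured all-blue has no blue K_19, so R(2, 19) > 18. Hence R(2, 19) = 19.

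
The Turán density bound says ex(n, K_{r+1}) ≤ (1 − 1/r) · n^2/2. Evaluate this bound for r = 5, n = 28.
Turán density bound = (4/5) · 28^2/2 = 1568/5 ≈ 313.6

Turán's theorem: ex(n, K_{r+1}) is achieved by the complete r-partite Turán graph T(n, r) with parts as balanced as possible, and is at most (1 − 1/r) · n^2/2. For r = 5, n = 28: the density bound is (4/5) · 784/2 = 1568/5 ≈ 313.6. The integer-valued extremum is e(T(28, 5)) = 313, which is strictly less than the density bound 1568/5 since 5 ∤ 28 (the parts of T(28, 5) cannot all be equal).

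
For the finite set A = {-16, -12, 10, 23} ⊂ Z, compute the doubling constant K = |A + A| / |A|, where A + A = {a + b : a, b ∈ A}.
K = |A + A| / |A| = 10/4 = 5/2

Enumerate A + A = {a + b : a, b ∈ A}. With |A| = 4, there are |A|^2 = 16 ordered sum pairs; collecting distinct values, A + A = {-32, -28, -24, -6, -2, 7, 11, 20, 33, 46}, so |A + A| = 10. Thus K = 10/4 = 5/2. For comparison, the minimum possible |A + A| over all 4-element sets is 2·4 − 1 = 7 (so min K = 7/4), attained only by arithmetic progressions.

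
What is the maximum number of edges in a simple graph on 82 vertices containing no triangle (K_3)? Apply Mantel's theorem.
ex(82, K_3) = ⌊82^2/4⌋ = 1681

Mantel (1907): a triangle-free graph on n vertices has at most ⌊n^2/4⌋ edges, with equality for the complete bipartite graph K_{⌊n/2⌋, ⌈n/2⌉}. For n = 82: ⌊82^2/4⌋ = ⌊6724/4⌋ = 1681. The extremal graph is K_{41, 41}, which has 41·41 = 1681 edges.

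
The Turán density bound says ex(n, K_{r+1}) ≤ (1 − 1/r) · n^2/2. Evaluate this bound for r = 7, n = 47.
Turán density bound = (6/7) · 47^2/2 = 6627/7 ≈ 946.7143

Turán's theorem: ex(n, K_{r+1}) is achieved by the complete r-partite Turán graph T(n, r) with parts as balanced as possible, and is at most (1 − 1/r) · n^2/2. For r = 7, n = 47: the density bound is (6/7) · 2209/2 = 6627/7 ≈ 946.7143. The integer-valued extremum is e(T(47, 7)) = 946, which is strictly less than the density bound 6627/7 since 7 ∤ 47 (the parts of T(47, 7) cannot all be equal).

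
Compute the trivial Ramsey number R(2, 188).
R(2, 188) = 188

R(2, k) = k for all k ≥ 2: in a 2-colouring of K_k, either some edge is red (a red K_2) or all edges are blue (a blue K_k). And K_{187} coloured all-blue has no blue K_188, so R(2, 188) > 187. Hence R(2, 188) = 188.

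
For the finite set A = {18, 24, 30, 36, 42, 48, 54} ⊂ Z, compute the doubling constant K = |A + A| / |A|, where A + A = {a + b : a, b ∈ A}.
K = |A + A| / |A| = 13/7

Enumerate A + A = {a + b : a, b ∈ A}. With |A| = 7, there are |A|^2 = 49 ordered sum pairs; collecting distinct values, A + A = {36, 42, 48, 54, 60, 66, 72, 78, 84, 90, 96, 102, 108}, so |A + A| = 13. Thus K = 13/7. Here |A + A| = 2|A| − 1 = 13, the minimum possible — so K = 13/7 is minimal, which holds iff A is an arithmetic progression.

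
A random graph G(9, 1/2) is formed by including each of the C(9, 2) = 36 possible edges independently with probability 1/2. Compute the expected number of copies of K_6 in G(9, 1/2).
E[# K_6] = C(9, 6) · (1/2)^C(6, 2) = 84 / 2^15 = 21/8192 ≈ 0.002563

For each 6-subset S of vertices (there are C(9, 6) = 84 such S), let X_S = 1 if S induces a K_6 (all C(6, 2) = 15 edges present). Then P(X_S = 1) = (1/2)^15 = 1/32768. By linearity of expectation, E[# K_6] = C(9, 6) · (1/2)^15 = 84 / 32768 = 21/8192 ≈ 0.002563.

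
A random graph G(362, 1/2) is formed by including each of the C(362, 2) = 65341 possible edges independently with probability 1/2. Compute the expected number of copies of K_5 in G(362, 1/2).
E[# K_5] = C(362, 5) · (1/2)^C(5, 2) = 50386536012 / 2^10 = 12596634003/256 ≈ 49205601.574219

For each 5-subset S of vertices (there are C(362, 5) = 50386536012 such S), let X_S = 1 if S induces a K_5 (all C(5, 2) = 10 edges present). Then P(X_S = 1) = (1/2)^10 = 1/1024. By linearity of expectation, E[# K_5] = C(362, 5) · (1/2)^10 = 50386536012 / 1024 = 12596634003/256 ≈ 49205601.574219.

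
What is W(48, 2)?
W(48, 2) = 48 + 1 = 49

A 2-term AP is any pair of integers, so a monochromatic 2-AP exists iff some colour is used at least twice. With 48 colours, the colouring i ↦ i on {1, ..., 48} uses each colour once, avoiding any monochromatic pair, so W(48, 2) > 48. For {1, ..., 49}, pigeonhole forces two integers of the same colour, which form a monochromatic 2-AP. Hence W(48, 2) = 49.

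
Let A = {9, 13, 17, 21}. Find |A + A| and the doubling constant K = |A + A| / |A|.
K = |A + A| / |A| = 7/4

Enumerate A + A = {a + b : a, b ∈ A}. With |A| = 4, there are |A|^2 = 16 ordered sum pairs; collecting distinct values, A + A = {18, 22, 26, 30, 34, 38, 42}, so |A + A| = 7. Thus K = 7/4. Here |A + A| = 2|A| − 1 = 7, the minimum possible — so K = 7/4 is minimal, which holds iff A is an arithmetic progression.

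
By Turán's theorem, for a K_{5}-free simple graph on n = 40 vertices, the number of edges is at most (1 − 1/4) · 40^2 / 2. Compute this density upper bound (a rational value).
Turán density bound = (3/4) · 40^2/2 = 600

Turán's theorem: ex(n, K_{r+1}) is achieved by the complete r-partite Turán graph T(n, r) with parts as balanced as possible, and is at most (1 − 1/r) · n^2/2. For r = 4, n = 40: the density bound is (3/4) · 1600/2 = 600. Since 4 ∣ 40, the Turán graph T(40, 4) has parts of equal size 10, and its edge count e(T(40, 4)) = 600 attains the density bound exactly.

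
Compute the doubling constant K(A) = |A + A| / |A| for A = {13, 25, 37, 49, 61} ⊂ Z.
K = |A + A| / |A| = 9/5

Enumerate A + A = {a + b : a, b ∈ A}. With |A| = 5, there are |A|^2 = 25 ordered sum pairs; collecting distinct values, A + A = {26, 38, 50, 62, 74, 86, 98, 110, 122}, so |A + A| = 9. Thus K = 9/5. Here |A + A| = 2|A| − 1 = 9, the minimum possible — so K = 9/5 is minimal, which holds iff A is an arithmetic progression.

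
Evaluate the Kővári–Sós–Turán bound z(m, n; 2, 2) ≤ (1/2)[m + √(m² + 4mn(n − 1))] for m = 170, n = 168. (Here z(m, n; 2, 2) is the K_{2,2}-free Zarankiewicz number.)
z(170, 168; 2, 2) ≤ (1/2)[170 + √(170² + 4·170·168·167)] = (1/2)[170 + √19106980] = 2270.5766

Kővári–Sós–Turán: let r_1, ..., r_170 be the row sums and z = Σ r_i the total number of 1s. Each pair of columns can share at most one row with both entries 1 (else a 2×2 all-ones block appears), so Σ_i C(r_i, 2) ≤ C(168, 2) = 14028. By convexity Σ_i C(r_i, 2) ≥ 170·C(z/170, 2) = z(z − 170)/(2·170), giving z² − 170z − 170·168·167 ≤ 0 and hence z ≤ (1/2)[170 + √(28900 + 4·4769520)] = (1/2)[170 + √19106980] ≈ (1/2)(170 + 4371.1532) = 2270.5766.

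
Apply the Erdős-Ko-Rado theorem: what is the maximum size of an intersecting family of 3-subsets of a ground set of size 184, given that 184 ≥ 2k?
max |F| = C(183, 2) = 16653

Erdős-Ko-Rado (1961): when n ≥ 2k, max |F| = C(n−1, k−1). The bound is attained by the star {A : i ∈ A} for any fixed i ∈ [n]. Here C(184−1, 3−1) = C(183, 2) = 16653.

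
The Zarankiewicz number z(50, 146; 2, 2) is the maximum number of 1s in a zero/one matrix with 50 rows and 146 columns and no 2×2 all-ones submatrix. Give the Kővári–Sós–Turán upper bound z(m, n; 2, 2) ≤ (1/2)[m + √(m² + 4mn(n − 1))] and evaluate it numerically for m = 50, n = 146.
z(50, 146; 2, 2) ≤ (1/2)[50 + √(50² + 4·50·146·145)] = (1/2)[50 + √4236500] = 1054.138

Kővári–Sós–Turán: let r_1, ..., r_50 be the row sums and z = Σ r_i the total number of 1s. Each pair of columns can share at most one row with both entries 1 (else a 2×2 all-ones block appears), so Σ_i C(r_i, 2) ≤ C(146, 2) = 10585. By convexity Σ_i C(r_i, 2) ≥ 50·C(z/50, 2) = z(z − 50)/(2·50), giving z² − 50z − 50·146·145 ≤ 0 and hence z ≤ (1/2)[50 + √(2500 + 4·1058500)] = (1/2)[50 + √4236500] ≈ (1/2)(50 + 2058.276) = 1054.138.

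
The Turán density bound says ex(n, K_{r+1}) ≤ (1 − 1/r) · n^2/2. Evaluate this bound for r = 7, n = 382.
Turán density bound = (6/7) · 382^2/2 = 437772/7 ≈ 62538.8571

Turán's theorem: ex(n, K_{r+1}) is achieved by the complete r-partite Turán graph T(n, r) with parts as balanced as possible, and is at most (1 − 1/r) · n^2/2. For r = 7, n = 382: the density bound is (6/7) · 145924/2 = 437772/7 ≈ 62538.8571. The integer-valued extremum is e(T(382, 7)) = 62538, which is strictly less than the density bound 437772/7 since 7 ∤ 382 (the parts of T(382, 7) cannot all be equal).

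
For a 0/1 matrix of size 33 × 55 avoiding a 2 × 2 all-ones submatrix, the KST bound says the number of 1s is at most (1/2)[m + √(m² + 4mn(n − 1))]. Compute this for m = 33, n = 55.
z(33, 55; 2, 2) ≤ (1/2)[33 + √(33² + 4·33·55·54)] = (1/2)[33 + √393129] = 330

Kővári–Sós–Turán: let r_1, ..., r_33 be the row sums and z = Σ r_i the total number of 1s. Each pair of columns can share at most one row with both entries 1 (else a 2×2 all-ones block appears), so Σ_i C(r_i, 2) ≤ C(55, 2) = 1485. By convexity Σ_i C(r_i, 2) ≥ 33·C(z/33, 2) = z(z − 33)/(2·33), giving z² − 33z − 33·55·54 ≤ 0 and hence z ≤ (1/2)[33 + √(1089 + 4·98010)] = (1/2)[33 + √393129] ≈ (1/2)(33 + 627) = 330.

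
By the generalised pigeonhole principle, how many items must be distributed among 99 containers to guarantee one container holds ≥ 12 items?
n = (12 − 1)·99 + 1 = 1090

By the generalised pigeonhole principle, to guarantee some box contains ≥ r objects we need more than (r − 1) · k objects total. Threshold: n = (r − 1) · k + 1. With r = 12 and k = 99: n = 11 · 99 + 1 = 1089 + 1 = 1090. For n = 1089 = 11 · 99, we can put exactly 11 objects in every box, avoiding 12 in any single one — so 1090 is tight.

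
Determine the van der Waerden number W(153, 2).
W(153, 2) = 153 + 1 = 154

A 2-term AP is any pair of integers, so a monochromatic 2-AP exists iff some colour is used at least twice. With 153 colours, the colouring i ↦ i on {1, ..., 153} uses each colour once, avoiding any monochromatic pair, so W(153, 2) > 153. For {1, ..., 154}, pigeonhole forces two integers of the same colour, which form a monochromatic 2-AP. Hence W(153, 2) = 154.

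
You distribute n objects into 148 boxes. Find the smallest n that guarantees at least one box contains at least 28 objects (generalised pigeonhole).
n = (28 − 1)·148 + 1 = 3997

By the generalised pigeonhole principle, to guarantee some box contains ≥ r objects we need more than (r − 1) · k objects total. Threshold: n = (r − 1) · k + 1. With r = 28 and k = 148: n = 27 · 148 + 1 = 3996 + 1 = 3997. For n = 3996 = 27 · 148, we can put exactly 27 objects in every box, avoiding 28 in any single one — so 3997 is tight.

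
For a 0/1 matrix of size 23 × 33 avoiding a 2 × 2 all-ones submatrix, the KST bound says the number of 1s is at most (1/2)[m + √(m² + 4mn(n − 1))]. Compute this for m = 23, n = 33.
z(23, 33; 2, 2) ≤ (1/2)[23 + √(23² + 4·23·33·32)] = (1/2)[23 + √97681] = 167.7698

Kővári–Sós–Turán: let r_1, ..., r_23 be the row sums and z = Σ r_i the total number of 1s. Each pair of columns can share at most one row with both entries 1 (else a 2×2 all-ones block appears), so Σ_i C(r_i, 2) ≤ C(33, 2) = 528. By convexity Σ_i C(r_i, 2) ≥ 23·C(z/23, 2) = z(z − 23)/(2·23), giving z² − 23z − 23·33·32 ≤ 0 and hence z ≤ (1/2)[23 + √(529 + 4·24288)] = (1/2)[23 + √97681] ≈ (1/2)(23 + 312.5396) = 167.7698.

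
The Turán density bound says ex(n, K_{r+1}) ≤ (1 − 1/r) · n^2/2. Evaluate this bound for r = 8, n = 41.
Turán density bound = (7/8) · 41^2/2 = 11767/16 ≈ 735.4375

Turán's theorem: ex(n, K_{r+1}) is achieved by the complete r-partite Turán graph T(n, r) with parts as balanced as possible, and is at most (1 − 1/r) · n^2/2. For r = 8, n = 41: the density bound is (7/8) · 1681/2 = 11767/16 ≈ 735.4375. The integer-valued extremum is e(T(41, 8)) = 735, which is strictly less than the density bound 11767/16 since 8 ∤ 41 (the parts of T(41, 8) cannot all be equal).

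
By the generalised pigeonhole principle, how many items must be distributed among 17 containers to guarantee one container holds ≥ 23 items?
n = (23 − 1)·17 + 1 = 375

By the generalised pigeonhole principle, to guarantee some box contains ≥ r objects we need more than (r − 1) · k objects total. Threshold: n = (r − 1) · k + 1. With r = 23 and k = 17: n = 22 · 17 + 1 = 374 + 1 = 375. For n = 374 = 22 · 17, we can put exactly 22 objects in every box, avoiding 23 in any single one — so 375 is tight.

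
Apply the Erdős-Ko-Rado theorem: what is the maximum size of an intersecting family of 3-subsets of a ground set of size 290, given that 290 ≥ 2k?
max |F| = C(289, 2) = 41616

Erdős-Ko-Rado (1961): when n ≥ 2k, max |F| = C(n−1, k−1). The bound is attained by the star {A : i ∈ A} for any fixed i ∈ [n]. Here C(290−1, 3−1) = C(289, 2) = 41616.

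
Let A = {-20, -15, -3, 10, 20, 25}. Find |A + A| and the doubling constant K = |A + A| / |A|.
K = |A + A| / |A| = 20/6 = 10/3

Enumerate A + A = {a + b : a, b ∈ A}. With |A| = 6, there are |A|^2 = 36 ordered sum pairs; collecting distinct values, A + A = {-40, -35, -30, -23, -18, -10, -6, -5, 0, 5, 7, 10, 17, 20, 22, 30, 35, 40, 45, 50}, so |A + A| = 20. Thus K = 20/6 = 10/3. For comparison, the minimum possible |A + A| over all 6-element sets is 2·6 − 1 = 11 (so min K = 11/6), attained only by arithmetic progressions.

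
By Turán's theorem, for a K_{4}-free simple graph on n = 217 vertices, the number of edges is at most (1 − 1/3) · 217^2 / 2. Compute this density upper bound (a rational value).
Turán density bound = (2/3) · 217^2/2 = 47089/3 ≈ 15696.3333

Turán's theorem: ex(n, K_{r+1}) is achieved by the complete r-partite Turán graph T(n, r) with parts as balanced as possible, and is at most (1 − 1/r) · n^2/2. For r = 3, n = 217: the density bound is (2/3) · 47089/2 = 47089/3 ≈ 15696.3333. The integer-valued extremum is e(T(217, 3)) = 15696, which is strictly less than the density bound 47089/3 since 3 ∤ 217 (the parts of T(217, 3) cannot all be equal).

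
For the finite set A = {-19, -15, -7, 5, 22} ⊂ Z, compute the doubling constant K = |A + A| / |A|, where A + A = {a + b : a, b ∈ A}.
K = |A + A| / |A| = 14/5

Enumerate A + A = {a + b : a, b ∈ A}. With |A| = 5, there are |A|^2 = 25 ordered sum pairs; collecting distinct values, A + A = {-38, -34, -30, -26, -22, -14, -10, -2, 3, 7, 10, 15, 27, 44}, so |A + A| = 14. Thus K = 14/5. For comparison, the minimum possible |A + A| over all 5-element sets is 2·5 − 1 = 9 (so min K = 9/5), attained only by arithmetic progressions.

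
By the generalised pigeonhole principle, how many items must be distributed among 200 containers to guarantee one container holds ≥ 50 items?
n = (50 − 1)·200 + 1 = 9801

By the generalised pigeonhole principle, to guarantee some box contains ≥ r objects we need more than (r − 1) · k objects total. Threshold: n = (r − 1) · k + 1. With r = 50 and k = 200: n = 49 · 200 + 1 = 9800 + 1 = 9801. For n = 9800 = 49 · 200, we can put exactly 49 objects in every box, avoiding 50 in any single one — so 9801 is tight.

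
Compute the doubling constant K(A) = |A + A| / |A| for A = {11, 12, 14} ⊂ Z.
K = |A + A| / |A| = 6/3 = 2

Enumerate A + A = {a + b : a, b ∈ A}. With |A| = 3, there are |A|^2 = 9 ordered sum pairs; collecting distinct values, A + A = {22, 23, 24, 25, 26, 28}, so |A + A| = 6. Thus K = 6/3 = 2. For comparison, the minimum possible |A + A| over all 3-element sets is 2·3 − 1 = 5 (so min K = 5/3), attained only by arithmetic progressions.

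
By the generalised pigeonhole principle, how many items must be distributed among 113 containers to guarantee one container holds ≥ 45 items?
n = (45 − 1)·113 + 1 = 4973

By the generalised pigeonhole principle, to guarantee some box contains ≥ r objects we need more than (r − 1) · k objects total. Threshold: n = (r − 1) · k + 1. With r = 45 and k = 113: n = 44 · 113 + 1 = 4972 + 1 = 4973. For n = 4972 = 44 · 113, we can put exactly 44 objects in every box, avoiding 45 in any single one — so 4973 is tight.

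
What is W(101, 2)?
W(101, 2) = 101 + 1 = 102

A 2-term AP is any pair of integers, so a monochromatic 2-AP exists iff some colour is used at least twice. With 101 colours, the colouring i ↦ i on {1, ..., 101} uses each colour once, avoiding any monochromatic pair, so W(101, 2) > 101. For {1, ..., 102}, pigeonhole forces two integers of the same colour, which form a monochromatic 2-AP. Hence W(101, 2) = 102.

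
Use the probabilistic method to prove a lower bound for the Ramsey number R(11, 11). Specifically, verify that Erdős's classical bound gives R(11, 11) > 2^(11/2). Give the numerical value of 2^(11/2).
2^(11/2) = 45.2548; so R(11, 11) > 45.2548

Colour each edge of K_n uniformly at random with red/blue. The expected number of monochromatic K_11 is C(n, 11) · 2 · 2^(−C(11,2)). If C(n, 11) · 2^(1 − C(11,2)) < 1, then with positive probability no monochromatic K_11 exists, so R(11, 11) > n. The standard estimate C(n, 11) ≤ n^11/11! shows this inequality holds whenever n ≤ 2^(11/2) (since 11! · 2^(C(11,2) − 1) > 2^(11^2/2) ≥ n^11). Hence R(11, 11) > 2^(11/2) = 45.2548.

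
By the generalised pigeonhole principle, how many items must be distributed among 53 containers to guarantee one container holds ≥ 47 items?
n = (47 − 1)·53 + 1 = 2439

By the generalised pigeonhole principle, to guarantee some box contains ≥ r objects we need more than (r − 1) · k objects total. Threshold: n = (r − 1) · k + 1. With r = 47 and k = 53: n = 46 · 53 + 1 = 2438 + 1 = 2439. For n = 2438 = 46 · 53, we can put exactly 46 objects in every box, avoiding 47 in any single one — so 2439 is tight.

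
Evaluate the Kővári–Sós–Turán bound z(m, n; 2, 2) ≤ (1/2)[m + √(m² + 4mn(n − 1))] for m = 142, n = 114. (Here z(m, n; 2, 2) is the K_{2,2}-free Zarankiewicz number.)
z(142, 114; 2, 2) ≤ (1/2)[142 + √(142² + 4·142·114·113)] = (1/2)[142 + √7337140] = 1425.3578

Kővári–Sós–Turán: let r_1, ..., r_142 be the row sums and z = Σ r_i the total number of 1s. Each pair of columns can share at most one row with both entries 1 (else a 2×2 all-ones block appears), so Σ_i C(r_i, 2) ≤ C(114, 2) = 6441. By convexity Σ_i C(r_i, 2) ≥ 142·C(z/142, 2) = z(z − 142)/(2·142), giving z² − 142z − 142·114·113 ≤ 0 and hence z ≤ (1/2)[142 + √(20164 + 4·1829244)] = (1/2)[142 + √7337140] ≈ (1/2)(142 + 2708.7156) = 1425.3578.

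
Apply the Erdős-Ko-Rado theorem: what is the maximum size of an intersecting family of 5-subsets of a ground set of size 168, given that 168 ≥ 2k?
max |F| = C(167, 4) = 31256555

Erdős-Ko-Rado (1961): when n ≥ 2k, max |F| = C(n−1, k−1). The bound is attained by the star {A : i ∈ A} for any fixed i ∈ [n]. Here C(168−1, 5−1) = C(167, 4) = 31256555.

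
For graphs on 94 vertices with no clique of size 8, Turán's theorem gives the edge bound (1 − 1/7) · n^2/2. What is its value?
Turán density bound = (6/7) · 94^2/2 = 26508/7 ≈ 3786.8571

Turán's theorem: ex(n, K_{r+1}) is achieved by the complete r-partite Turán graph T(n, r) with parts as balanced as possible, and is at most (1 − 1/r) · n^2/2. For r = 7, n = 94: the density bound is (6/7) · 8836/2 = 26508/7 ≈ 3786.8571. The integer-valued extremum is e(T(94, 7)) = 3786, which is strictly less than the density bound 26508/7 since 7 ∤ 94 (the parts of T(94, 7) cannot all be equal).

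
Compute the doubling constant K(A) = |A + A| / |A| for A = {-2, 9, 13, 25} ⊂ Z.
K = |A + A| / |A| = 10/4 = 5/2

Enumerate A + A = {a + b : a, b ∈ A}. With |A| = 4, there are |A|^2 = 16 ordered sum pairs; collecting distinct values, A + A = {-4, 7, 11, 18, 22, 23, 26, 34, 38, 50}, so |A + A| = 10. Thus K = 10/4 = 5/2. For comparison, the minimum possible |A + A| over all 4-element sets is 2·4 − 1 = 7 (so min K = 7/4), attained only by arithmetic progressions.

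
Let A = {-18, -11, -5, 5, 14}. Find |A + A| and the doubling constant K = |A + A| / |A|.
K = |A + A| / |A| = 15/5 = 3

Enumerate A + A = {a + b : a, b ∈ A}. With |A| = 5, there are |A|^2 = 25 ordered sum pairs; collecting distinct values, A + A = {-36, -29, -23, -22, -16, -13, -10, -6, -4, 0, 3, 9, 10, 19, 28}, so |A + A| = 15. Thus K = 15/5 = 3. For comparison, the minimum possible |A + A| over all 5-element sets is 2·5 − 1 = 9 (so min K = 9/5), attained only by arithmetic progressions.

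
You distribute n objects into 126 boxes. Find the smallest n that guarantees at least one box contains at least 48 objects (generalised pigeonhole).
n = (48 − 1)·126 + 1 = 5923

By the generalised pigeonhole principle, to guarantee some box contains ≥ r objects we need more than (r − 1) · k objects total. Threshold: n = (r − 1) · k + 1. With r = 48 and k = 126: n = 47 · 126 + 1 = 5922 + 1 = 5923. For n = 5922 = 47 · 126, we can put exactly 47 objects in every box, avoiding 48 in any single one — so 5923 is tight.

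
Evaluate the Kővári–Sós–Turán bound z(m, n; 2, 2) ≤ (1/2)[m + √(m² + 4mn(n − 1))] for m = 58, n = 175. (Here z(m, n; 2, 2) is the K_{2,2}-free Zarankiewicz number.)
z(58, 175; 2, 2) ≤ (1/2)[58 + √(58² + 4·58·175·174)] = (1/2)[58 + √7067764] = 1358.2633

Kővári–Sós–Turán: let r_1, ..., r_58 be the row sums and z = Σ r_i the total number of 1s. Each pair of columns can share at most one row with both entries 1 (else a 2×2 all-ones block appears), so Σ_i C(r_i, 2) ≤ C(175, 2) = 15225. By convexity Σ_i C(r_i, 2) ≥ 58·C(z/58, 2) = z(z − 58)/(2·58), giving z² − 58z − 58·175·174 ≤ 0 and hence z ≤ (1/2)[58 + √(3364 + 4·1766100)] = (1/2)[58 + √7067764] ≈ (1/2)(58 + 2658.5267) = 1358.2633.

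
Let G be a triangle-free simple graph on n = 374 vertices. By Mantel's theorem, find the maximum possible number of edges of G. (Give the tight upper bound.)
ex(374, K_3) = ⌊374^2/4⌋ = 34969

Mantel (1907): a triangle-free graph on n vertices has at most ⌊n^2/4⌋ edges, with equality for the complete bipartite graph K_{⌊n/2⌋, ⌈n/2⌉}. For n = 374: ⌊374^2/4⌋ = ⌊139876/4⌋ = 34969. The extremal graph is K_{187, 187}, which has 187·187 = 34969 edges.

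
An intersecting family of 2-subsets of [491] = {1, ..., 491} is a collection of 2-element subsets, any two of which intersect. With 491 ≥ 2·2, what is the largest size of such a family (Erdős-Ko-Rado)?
max |F| = C(490, 1) = 490

The Erdős-Ko-Rado theorem states: for n ≥ 2k, an intersecting family of k-subsets of an n-element set has size at most C(n − 1, k − 1), with equality for 'star' families {A ⊆ [n] : |A| = k, i ∈ A} (fix an element i). For n = 491, k = 2: C(490, 1) = 490.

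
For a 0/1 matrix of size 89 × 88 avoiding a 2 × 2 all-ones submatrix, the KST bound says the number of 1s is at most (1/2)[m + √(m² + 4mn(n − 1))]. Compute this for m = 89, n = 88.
z(89, 88; 2, 2) ≤ (1/2)[89 + √(89² + 4·89·88·87)] = (1/2)[89 + √2733457] = 871.1585

Kővári–Sós–Turán: let r_1, ..., r_89 be the row sums and z = Σ r_i the total number of 1s. Each pair of columns can share at most one row with both entries 1 (else a 2×2 all-ones block appears), so Σ_i C(r_i, 2) ≤ C(88, 2) = 3828. By convexity Σ_i C(r_i, 2) ≥ 89·C(z/89, 2) = z(z − 89)/(2·89), giving z² − 89z − 89·88·87 ≤ 0 and hence z ≤ (1/2)[89 + √(7921 + 4·681384)] = (1/2)[89 + √2733457] ≈ (1/2)(89 + 1653.317) = 871.1585.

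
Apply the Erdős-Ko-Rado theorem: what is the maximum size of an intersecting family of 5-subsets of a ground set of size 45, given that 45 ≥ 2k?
max |F| = C(44, 4) = 135751

Erdős-Ko-Rado (1961): when n ≥ 2k, max |F| = C(n−1, k−1). The bound is attained by the star {A : i ∈ A} for any fixed i ∈ [n]. Here C(45−1, 5−1) = C(44, 4) = 135751.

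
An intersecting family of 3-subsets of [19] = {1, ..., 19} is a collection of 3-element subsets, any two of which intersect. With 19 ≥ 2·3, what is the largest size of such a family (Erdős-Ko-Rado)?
max |F| = C(18, 2) = 153

The Erdős-Ko-Rado theorem states: for n ≥ 2k, an intersecting family of k-subsets of an n-element set has size at most C(n − 1, k − 1), with equality for 'star' families {A ⊆ [n] : |A| = k, i ∈ A} (fix an element i). For n = 19, k = 3: C(18, 2) = 153.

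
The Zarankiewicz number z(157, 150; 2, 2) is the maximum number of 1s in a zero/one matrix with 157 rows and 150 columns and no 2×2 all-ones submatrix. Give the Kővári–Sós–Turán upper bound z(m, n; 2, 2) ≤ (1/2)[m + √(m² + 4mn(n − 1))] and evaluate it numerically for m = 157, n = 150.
z(157, 150; 2, 2) ≤ (1/2)[157 + √(157² + 4·157·150·149)] = (1/2)[157 + √14060449] = 1953.3633

Kővári–Sós–Turán: let r_1, ..., r_157 be the row sums and z = Σ r_i the total number of 1s. Each pair of columns can share at most one row with both entries 1 (else a 2×2 all-ones block appears), so Σ_i C(r_i, 2) ≤ C(150, 2) = 11175. By convexity Σ_i C(r_i, 2) ≥ 157·C(z/157, 2) = z(z − 157)/(2·157), giving z² − 157z − 157·150·149 ≤ 0 and hence z ≤ (1/2)[157 + √(24649 + 4·3508950)] = (1/2)[157 + √14060449] ≈ (1/2)(157 + 3749.7265) = 1953.3633.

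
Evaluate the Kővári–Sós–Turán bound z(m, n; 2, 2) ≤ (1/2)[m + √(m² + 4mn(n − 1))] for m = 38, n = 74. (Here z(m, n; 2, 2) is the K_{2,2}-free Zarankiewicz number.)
z(38, 74; 2, 2) ≤ (1/2)[38 + √(38² + 4·38·74·73)] = (1/2)[38 + √822548] = 472.4722

Kővári–Sós–Turán: let r_1, ..., r_38 be the row sums and z = Σ r_i the total number of 1s. Each pair of columns can share at most one row with both entries 1 (else a 2×2 all-ones block appears), so Σ_i C(r_i, 2) ≤ C(74, 2) = 2701. By convexity Σ_i C(r_i, 2) ≥ 38·C(z/38, 2) = z(z − 38)/(2·38), giving z² − 38z − 38·74·73 ≤ 0 and hence z ≤ (1/2)[38 + √(1444 + 4·205276)] = (1/2)[38 + √822548] ≈ (1/2)(38 + 906.9443) = 472.4722.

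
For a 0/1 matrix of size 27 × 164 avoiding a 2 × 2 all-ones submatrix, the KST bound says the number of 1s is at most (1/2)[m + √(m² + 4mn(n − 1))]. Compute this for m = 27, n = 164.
z(27, 164; 2, 2) ≤ (1/2)[27 + √(27² + 4·27·164·163)] = (1/2)[27 + √2887785] = 863.1742

Kővári–Sós–Turán: let r_1, ..., r_27 be the row sums and z = Σ r_i the total number of 1s. Each pair of columns can share at most one row with both entries 1 (else a 2×2 all-ones block appears), so Σ_i C(r_i, 2) ≤ C(164, 2) = 13366. By convexity Σ_i C(r_i, 2) ≥ 27·C(z/27, 2) = z(z − 27)/(2·27), giving z² − 27z − 27·164·163 ≤ 0 and hence z ≤ (1/2)[27 + √(729 + 4·721764)] = (1/2)[27 + √2887785] ≈ (1/2)(27 + 1699.3484) = 863.1742.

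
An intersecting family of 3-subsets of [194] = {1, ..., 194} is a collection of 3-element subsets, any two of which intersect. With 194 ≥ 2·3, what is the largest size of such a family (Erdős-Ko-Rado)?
max |F| = C(193, 2) = 18528

The Erdős-Ko-Rado theorem states: for n ≥ 2k, an intersecting family of k-subsets of an n-element set has size at most C(n − 1, k − 1), with equality for 'star' families {A ⊆ [n] : |A| = k, i ∈ A} (fix an element i). For n = 194, k = 3: C(193, 2) = 18528.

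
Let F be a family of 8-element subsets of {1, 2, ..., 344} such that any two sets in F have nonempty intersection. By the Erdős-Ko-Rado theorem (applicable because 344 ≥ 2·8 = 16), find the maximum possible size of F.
max |F| = C(343, 7) = 104200375748469

The Erdős-Ko-Rado theorem states: for n ≥ 2k, an intersecting family of k-subsets of an n-element set has size at most C(n − 1, k − 1), with equality for 'star' families {A ⊆ [n] : |A| = k, i ∈ A} (fix an element i). For n = 344, k = 8: C(343, 7) = 104200375748469.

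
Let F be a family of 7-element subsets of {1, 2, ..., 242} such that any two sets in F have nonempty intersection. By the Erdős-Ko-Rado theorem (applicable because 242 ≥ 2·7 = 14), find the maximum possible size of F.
max |F| = C(241, 6) = 255582429928

The Erdős-Ko-Rado theorem states: for n ≥ 2k, an intersecting family of k-subsets of an n-element set has size at most C(n − 1, k − 1), with equality for 'star' families {A ⊆ [n] : |A| = k, i ∈ A} (fix an element i). For n = 242, k = 7: C(241, 6) = 255582429928.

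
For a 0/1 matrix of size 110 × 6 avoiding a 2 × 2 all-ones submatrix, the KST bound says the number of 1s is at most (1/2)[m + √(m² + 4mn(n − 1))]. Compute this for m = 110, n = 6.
z(110, 6; 2, 2) ≤ (1/2)[110 + √(110² + 4·110·6·5)] = (1/2)[110 + √25300] = 134.5299

Kővári–Sós–Turán: let r_1, ..., r_110 be the row sums and z = Σ r_i the total number of 1s. Each pair of columns can share at most one row with both entries 1 (else a 2×2 all-ones block appears), so Σ_i C(r_i, 2) ≤ C(6, 2) = 15. By convexity Σ_i C(r_i, 2) ≥ 110·C(z/110, 2) = z(z − 110)/(2·110), giving z² − 110z − 110·6·5 ≤ 0 and hence z ≤ (1/2)[110 + √(12100 + 4·3300)] = (1/2)[110 + √25300] ≈ (1/2)(110 + 159.0597) = 134.5299.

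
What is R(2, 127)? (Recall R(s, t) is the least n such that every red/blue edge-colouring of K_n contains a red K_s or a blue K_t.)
R(2, 127) = 127

R(2, k) = k for all k ≥ 2: in a 2-colouring of K_k, either some edge is red (a red K_2) or all edges are blue (a blue K_k). And K_{126} coloured all-blue has no blue K_127, so R(2, 127) > 126. Hence R(2, 127) = 127.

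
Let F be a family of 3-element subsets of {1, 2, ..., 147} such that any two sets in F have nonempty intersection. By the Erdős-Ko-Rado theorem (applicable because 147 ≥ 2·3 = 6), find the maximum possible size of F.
max |F| = C(146, 2) = 10585

Erdős-Ko-Rado (1961): when n ≥ 2k, max |F| = C(n−1, k−1). The bound is attained by the star {A : i ∈ A} for any fixed i ∈ [n]. Here C(147−1, 3−1) = C(146, 2) = 10585.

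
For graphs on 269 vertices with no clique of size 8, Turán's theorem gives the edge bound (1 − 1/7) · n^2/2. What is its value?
Turán density bound = (6/7) · 269^2/2 = 217083/7 ≈ 31011.8571

Turán's theorem: ex(n, K_{r+1}) is achieved by the complete r-partite Turán graph T(n, r) with parts as balanced as possible, and is at most (1 − 1/r) · n^2/2. For r = 7, n = 269: the density bound is (6/7) · 72361/2 = 217083/7 ≈ 31011.8571. The integer-valued extremum is e(T(269, 7)) = 31011, which is strictly less than the density bound 217083/7 since 7 ∤ 269 (the parts of T(269, 7) cannot all be equal).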